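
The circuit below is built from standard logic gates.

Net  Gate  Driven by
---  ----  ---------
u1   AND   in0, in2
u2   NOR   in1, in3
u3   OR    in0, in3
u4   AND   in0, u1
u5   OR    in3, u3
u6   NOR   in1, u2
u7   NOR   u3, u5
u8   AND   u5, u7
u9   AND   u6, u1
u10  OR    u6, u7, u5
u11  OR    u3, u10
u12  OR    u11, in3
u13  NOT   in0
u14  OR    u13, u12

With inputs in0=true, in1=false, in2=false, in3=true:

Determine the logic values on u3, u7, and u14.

u3 = true; u7 = false; u14 = true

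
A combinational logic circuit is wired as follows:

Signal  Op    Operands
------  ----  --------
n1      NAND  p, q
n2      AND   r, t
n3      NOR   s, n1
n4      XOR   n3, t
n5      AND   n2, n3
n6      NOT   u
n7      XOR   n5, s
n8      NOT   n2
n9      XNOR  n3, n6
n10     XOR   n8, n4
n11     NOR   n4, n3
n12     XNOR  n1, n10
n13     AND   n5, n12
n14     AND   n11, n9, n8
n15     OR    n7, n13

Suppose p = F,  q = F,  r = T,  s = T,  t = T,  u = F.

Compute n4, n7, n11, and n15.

n4 = T; n7 = T; n11 = F; n15 = T

n1 = p NAND q = F NAND F = T
n2 = r AND t = T AND T = T
n3 = s NOR n1 = T NOR T = F
n4 = n3 XOR t = F XOR T = T
n5 = n2 AND n3 = T AND F = F
n7 = n5 XOR s = F XOR T = T
n8 = NOT n2 = NOT T = F
n10 = n8 XOR n4 = F XOR T = T
n11 = n4 NOR n3 = T NOR F = F
n12 = n1 XNOR n10 = T XNOR T = T
n13 = n5 AND n12 = F AND T = F
n15 = n7 OR n13 = T OR F = T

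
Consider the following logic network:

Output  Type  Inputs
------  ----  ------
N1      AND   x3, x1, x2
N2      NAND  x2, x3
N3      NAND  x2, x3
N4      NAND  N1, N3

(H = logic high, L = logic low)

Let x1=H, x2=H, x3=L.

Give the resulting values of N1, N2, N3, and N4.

N1 = L, N2 = H, N3 = H, N4 = H

N1 = x3 AND x1 AND x2 = L AND H AND H = L
N2 = x2 NAND x3 = H NAND L = H
N3 = x2 NAND x3 = H NAND L = H
N4 = N1 NAND N3 = L NAND H = H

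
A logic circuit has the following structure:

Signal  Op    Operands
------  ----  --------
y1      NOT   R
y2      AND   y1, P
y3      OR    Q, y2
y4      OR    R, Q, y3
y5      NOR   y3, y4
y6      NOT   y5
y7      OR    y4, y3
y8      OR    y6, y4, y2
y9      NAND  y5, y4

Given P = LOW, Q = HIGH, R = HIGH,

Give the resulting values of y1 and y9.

y1 = LOW, y9 = HIGH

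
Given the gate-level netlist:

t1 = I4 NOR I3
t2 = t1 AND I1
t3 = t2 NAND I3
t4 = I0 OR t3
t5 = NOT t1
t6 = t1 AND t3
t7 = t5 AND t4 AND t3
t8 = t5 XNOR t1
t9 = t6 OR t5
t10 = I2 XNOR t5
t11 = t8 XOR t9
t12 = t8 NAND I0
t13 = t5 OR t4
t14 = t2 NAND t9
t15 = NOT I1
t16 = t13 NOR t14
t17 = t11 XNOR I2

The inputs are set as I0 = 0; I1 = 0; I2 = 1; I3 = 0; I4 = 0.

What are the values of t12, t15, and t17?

t12 = 1; t15 = 1; t17 = 1

t1 = I4 NOR I3 = 0 NOR 0 = 1
t2 = t1 AND I1 = 1 AND 0 = 0
t3 = t2 NAND I3 = 0 NAND 0 = 1
t5 = NOT t1 = NOT 1 = 0
t6 = t1 AND t3 = 1 AND 1 = 1
t8 = t5 XNOR t1 = 0 XNOR 1 = 0
t9 = t6 OR t5 = 1 OR 0 = 1
t11 = t8 XOR t9 = 0 XOR 1 = 1
t12 = t8 NAND I0 = 0 NAND 0 = 1
t15 = NOT I1 = NOT 0 = 1
t17 = t11 XNOR I2 = 1 XNOR 1 = 1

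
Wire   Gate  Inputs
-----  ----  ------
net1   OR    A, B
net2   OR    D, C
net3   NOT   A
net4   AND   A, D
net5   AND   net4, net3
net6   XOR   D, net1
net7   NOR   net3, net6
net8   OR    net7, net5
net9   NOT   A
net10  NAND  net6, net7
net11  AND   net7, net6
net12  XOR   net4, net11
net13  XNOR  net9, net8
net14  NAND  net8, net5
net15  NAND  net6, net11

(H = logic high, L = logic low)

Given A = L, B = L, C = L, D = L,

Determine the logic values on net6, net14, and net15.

net1 = A OR B = L OR L = L
net3 = NOT A = NOT L = H
net4 = A AND D = L AND L = L
net5 = net4 AND net3 = L AND H = L
net6 = D XOR net1 = L XOR L = L
net7 = net3 NOR net6 = H NOR L = L
net8 = net7 OR net5 = L OR L = L
net11 = net7 AND net6 = L AND L = L
net14 = net8 NAND net5 = L NAND L = H
net15 = net6 NAND net11 = L NAND L = H

net6 = L, net14 = H, net15 = H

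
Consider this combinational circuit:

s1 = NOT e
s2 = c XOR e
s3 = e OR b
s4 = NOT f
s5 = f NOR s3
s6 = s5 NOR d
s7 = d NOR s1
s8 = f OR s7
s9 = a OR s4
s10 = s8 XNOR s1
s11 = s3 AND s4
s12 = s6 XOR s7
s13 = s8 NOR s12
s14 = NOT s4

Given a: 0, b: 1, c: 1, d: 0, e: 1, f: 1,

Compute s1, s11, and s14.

s1 = NOT e = NOT 1 = 0
s3 = e OR b = 1 OR 1 = 1
s4 = NOT f = NOT 1 = 0
s11 = s3 AND s4 = 1 AND 0 = 0
s14 = NOT s4 = NOT 0 = 1

s1 = 0; s11 = 0; s14 = 1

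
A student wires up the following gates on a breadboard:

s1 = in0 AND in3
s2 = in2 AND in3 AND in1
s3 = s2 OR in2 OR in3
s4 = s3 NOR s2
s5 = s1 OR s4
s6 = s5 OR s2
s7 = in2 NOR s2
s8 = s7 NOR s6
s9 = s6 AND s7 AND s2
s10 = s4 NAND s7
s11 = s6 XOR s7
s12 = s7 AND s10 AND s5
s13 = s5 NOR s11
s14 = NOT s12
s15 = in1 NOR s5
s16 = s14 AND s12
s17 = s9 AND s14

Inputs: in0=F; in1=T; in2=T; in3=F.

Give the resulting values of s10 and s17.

s1 = in0 AND in3 = F AND F = F
s2 = in2 AND in3 AND in1 = T AND F AND T = F
s3 = s2 OR in2 OR in3 = F OR T OR F = T
s4 = s3 NOR s2 = T NOR F = F
s5 = s1 OR s4 = F OR F = F
s6 = s5 OR s2 = F OR F = F
s7 = in2 NOR s2 = T NOR F = F
s9 = s6 AND s7 AND s2 = F AND F AND F = F
s10 = s4 NAND s7 = F NAND F = T
s12 = s7 AND s10 AND s5 = F AND T AND F = F
s14 = NOT s12 = NOT F = T
s17 = s9 AND s14 = F AND T = F

s10 = T, s17 = F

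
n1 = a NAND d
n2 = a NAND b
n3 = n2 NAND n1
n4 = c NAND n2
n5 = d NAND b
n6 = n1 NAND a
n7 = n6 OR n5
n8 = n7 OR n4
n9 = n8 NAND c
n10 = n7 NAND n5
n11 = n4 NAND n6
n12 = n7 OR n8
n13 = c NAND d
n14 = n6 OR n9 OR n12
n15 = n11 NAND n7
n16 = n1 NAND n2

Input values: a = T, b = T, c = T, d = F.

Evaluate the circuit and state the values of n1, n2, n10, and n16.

n1 = T; n2 = F; n10 = F; n16 = T

n1 = a NAND d = T NAND F = T
n2 = a NAND b = T NAND T = F
n5 = d NAND b = F NAND T = T
n6 = n1 NAND a = T NAND T = F
n7 = n6 OR n5 = F OR T = T
n10 = n7 NAND n5 = T NAND T = F
n16 = n1 NAND n2 = T NAND F = T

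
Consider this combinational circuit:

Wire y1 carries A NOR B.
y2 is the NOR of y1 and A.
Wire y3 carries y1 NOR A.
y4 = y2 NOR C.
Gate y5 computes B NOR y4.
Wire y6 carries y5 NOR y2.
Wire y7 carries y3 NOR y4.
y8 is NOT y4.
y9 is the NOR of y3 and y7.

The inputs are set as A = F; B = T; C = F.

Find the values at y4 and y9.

y4 = F; y9 = F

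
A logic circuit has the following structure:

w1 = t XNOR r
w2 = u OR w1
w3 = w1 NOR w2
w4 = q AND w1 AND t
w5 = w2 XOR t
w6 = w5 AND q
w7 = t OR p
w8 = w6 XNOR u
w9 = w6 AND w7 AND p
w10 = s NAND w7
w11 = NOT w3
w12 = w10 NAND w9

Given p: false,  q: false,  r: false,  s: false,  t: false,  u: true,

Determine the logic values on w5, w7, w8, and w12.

w5 = true, w7 = false, w8 = false, w12 = true

w1 = t XNOR r = false XNOR false = true
w2 = u OR w1 = true OR true = true
w5 = w2 XOR t = true XOR false = true
w6 = w5 AND q = true AND false = false
w7 = t OR p = false OR false = false
w8 = w6 XNOR u = false XNOR true = false
w9 = w6 AND w7 AND p = false AND false AND false = false
w10 = s NAND w7 = false NAND false = true
w12 = w10 NAND w9 = true NAND false = true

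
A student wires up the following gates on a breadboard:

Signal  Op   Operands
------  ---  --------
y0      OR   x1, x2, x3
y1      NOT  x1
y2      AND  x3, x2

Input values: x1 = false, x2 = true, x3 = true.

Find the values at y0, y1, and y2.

y0 = x1 OR x2 OR x3 = false OR true OR true = true
y1 = NOT x1 = NOT false = true
y2 = x3 AND x2 = true AND true = true

y0 = true; y1 = true; y2 = true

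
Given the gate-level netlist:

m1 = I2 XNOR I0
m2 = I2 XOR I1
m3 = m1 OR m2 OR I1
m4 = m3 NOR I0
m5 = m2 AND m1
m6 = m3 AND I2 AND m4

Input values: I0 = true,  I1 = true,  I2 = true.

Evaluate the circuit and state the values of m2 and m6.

m2 = false; m6 = false

m1 = I2 XNOR I0 = true XNOR true = true
m2 = I2 XOR I1 = true XOR true = false
m3 = m1 OR m2 OR I1 = true OR false OR true = true
m4 = m3 NOR I0 = true NOR true = false
m6 = m3 AND I2 AND m4 = true AND true AND false = false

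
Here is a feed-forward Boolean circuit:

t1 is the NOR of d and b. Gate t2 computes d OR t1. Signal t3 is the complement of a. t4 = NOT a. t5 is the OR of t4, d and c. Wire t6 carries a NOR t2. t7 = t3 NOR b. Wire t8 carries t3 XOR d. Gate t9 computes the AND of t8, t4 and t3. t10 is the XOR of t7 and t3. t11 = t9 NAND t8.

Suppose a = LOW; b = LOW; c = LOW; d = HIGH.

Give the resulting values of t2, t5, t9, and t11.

t1 = d NOR b = HIGH NOR LOW = LOW
t2 = d OR t1 = HIGH OR LOW = HIGH
t3 = NOT a = NOT LOW = HIGH
t4 = NOT a = NOT LOW = HIGH
t5 = t4 OR d OR c = HIGH OR HIGH OR LOW = HIGH
t8 = t3 XOR d = HIGH XOR HIGH = LOW
t9 = t8 AND t4 AND t3 = LOW AND HIGH AND HIGH = LOW
t11 = t9 NAND t8 = LOW NAND LOW = HIGH

t2 = HIGH  t5 = HIGH  t9 = LOW  t11 = HIGH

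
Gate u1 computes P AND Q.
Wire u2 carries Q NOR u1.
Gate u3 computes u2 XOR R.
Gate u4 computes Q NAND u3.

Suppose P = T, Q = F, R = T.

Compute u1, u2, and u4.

u1 = F, u2 = T, u4 = T

u1 = P AND Q = T AND F = F
u2 = Q NOR u1 = F NOR F = T
u3 = u2 XOR R = T XOR T = F
u4 = Q NAND u3 = F NAND F = T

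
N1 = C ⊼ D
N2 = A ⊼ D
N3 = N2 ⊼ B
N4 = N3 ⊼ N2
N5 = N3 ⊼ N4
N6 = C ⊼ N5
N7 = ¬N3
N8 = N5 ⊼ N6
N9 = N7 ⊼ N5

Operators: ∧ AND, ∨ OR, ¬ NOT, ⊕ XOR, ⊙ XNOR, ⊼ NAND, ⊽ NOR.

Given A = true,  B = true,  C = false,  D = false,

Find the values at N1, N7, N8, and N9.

N1 = true, N7 = true, N8 = false, N9 = false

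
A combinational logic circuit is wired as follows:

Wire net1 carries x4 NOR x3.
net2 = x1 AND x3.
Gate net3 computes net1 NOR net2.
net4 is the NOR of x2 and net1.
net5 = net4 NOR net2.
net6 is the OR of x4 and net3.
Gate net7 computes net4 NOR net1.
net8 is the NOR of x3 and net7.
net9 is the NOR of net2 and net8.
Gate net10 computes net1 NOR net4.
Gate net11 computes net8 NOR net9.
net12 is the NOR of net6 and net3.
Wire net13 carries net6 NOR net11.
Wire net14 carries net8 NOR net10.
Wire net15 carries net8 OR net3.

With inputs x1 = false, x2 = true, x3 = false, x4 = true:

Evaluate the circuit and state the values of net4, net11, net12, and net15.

net1 = x4 NOR x3 = true NOR false = false
net2 = x1 AND x3 = false AND false = false
net3 = net1 NOR net2 = false NOR false = true
net4 = x2 NOR net1 = true NOR false = false
net6 = x4 OR net3 = true OR true = true
net7 = net4 NOR net1 = false NOR false = true
net8 = x3 NOR net7 = false NOR true = false
net9 = net2 NOR net8 = false NOR false = true
net11 = net8 NOR net9 = false NOR true = false
net12 = net6 NOR net3 = true NOR true = false
net15 = net8 OR net3 = false OR true = true

net4 = false; net11 = false; net12 = false; net15 = true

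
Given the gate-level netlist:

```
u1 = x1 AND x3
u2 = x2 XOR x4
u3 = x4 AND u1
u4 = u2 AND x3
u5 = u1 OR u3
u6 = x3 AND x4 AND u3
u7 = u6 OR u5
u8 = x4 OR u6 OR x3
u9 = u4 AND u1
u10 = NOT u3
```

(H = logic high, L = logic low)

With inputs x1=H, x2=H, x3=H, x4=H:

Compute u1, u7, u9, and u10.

u1 = x1 AND x3 = H AND H = H
u2 = x2 XOR x4 = H XOR H = L
u3 = x4 AND u1 = H AND H = H
u4 = u2 AND x3 = L AND H = L
u5 = u1 OR u3 = H OR H = H
u6 = x3 AND x4 AND u3 = H AND H AND H = H
u7 = u6 OR u5 = H OR H = H
u9 = u4 AND u1 = L AND H = L
u10 = NOT u3 = NOT H = L

u1 = H, u7 = H, u9 = L, u10 = L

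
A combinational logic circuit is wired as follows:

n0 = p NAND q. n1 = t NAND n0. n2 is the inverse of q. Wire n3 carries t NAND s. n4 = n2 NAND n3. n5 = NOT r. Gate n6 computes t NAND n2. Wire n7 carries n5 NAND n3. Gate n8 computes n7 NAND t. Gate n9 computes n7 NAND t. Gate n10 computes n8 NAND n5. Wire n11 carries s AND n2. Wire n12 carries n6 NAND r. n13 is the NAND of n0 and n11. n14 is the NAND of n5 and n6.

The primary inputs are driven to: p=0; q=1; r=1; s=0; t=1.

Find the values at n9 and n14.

n9 = 0  n14 = 1

n2 = NOT q = NOT 1 = 0
n3 = t NAND s = 1 NAND 0 = 1
n5 = NOT r = NOT 1 = 0
n6 = t NAND n2 = 1 NAND 0 = 1
n7 = n5 NAND n3 = 0 NAND 1 = 1
n9 = n7 NAND t = 1 NAND 1 = 0
n14 = n5 NAND n6 = 0 NAND 1 = 1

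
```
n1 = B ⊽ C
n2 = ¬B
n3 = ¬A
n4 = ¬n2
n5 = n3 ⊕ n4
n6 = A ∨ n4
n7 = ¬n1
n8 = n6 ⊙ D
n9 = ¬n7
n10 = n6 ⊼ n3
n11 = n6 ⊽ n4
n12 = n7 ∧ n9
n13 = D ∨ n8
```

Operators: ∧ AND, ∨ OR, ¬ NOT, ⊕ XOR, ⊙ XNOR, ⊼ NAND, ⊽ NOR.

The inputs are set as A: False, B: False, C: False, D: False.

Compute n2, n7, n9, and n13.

n2 = True, n7 = False, n9 = True, n13 = True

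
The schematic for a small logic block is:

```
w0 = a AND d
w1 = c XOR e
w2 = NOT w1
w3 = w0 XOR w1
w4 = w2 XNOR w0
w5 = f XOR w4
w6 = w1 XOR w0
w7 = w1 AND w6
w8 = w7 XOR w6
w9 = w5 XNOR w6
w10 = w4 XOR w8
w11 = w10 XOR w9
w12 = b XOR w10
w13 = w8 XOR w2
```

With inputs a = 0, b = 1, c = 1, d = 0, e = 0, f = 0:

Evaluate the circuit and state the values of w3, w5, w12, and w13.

w0 = a AND d = 0 AND 0 = 0
w1 = c XOR e = 1 XOR 0 = 1
w2 = NOT w1 = NOT 1 = 0
w3 = w0 XOR w1 = 0 XOR 1 = 1
w4 = w2 XNOR w0 = 0 XNOR 0 = 1
w5 = f XOR w4 = 0 XOR 1 = 1
w6 = w1 XOR w0 = 1 XOR 0 = 1
w7 = w1 AND w6 = 1 AND 1 = 1
w8 = w7 XOR w6 = 1 XOR 1 = 0
w10 = w4 XOR w8 = 1 XOR 0 = 1
w12 = b XOR w10 = 1 XOR 1 = 0
w13 = w8 XOR w2 = 0 XOR 0 = 0

w3 = 1, w5 = 1, w12 = 0, w13 = 0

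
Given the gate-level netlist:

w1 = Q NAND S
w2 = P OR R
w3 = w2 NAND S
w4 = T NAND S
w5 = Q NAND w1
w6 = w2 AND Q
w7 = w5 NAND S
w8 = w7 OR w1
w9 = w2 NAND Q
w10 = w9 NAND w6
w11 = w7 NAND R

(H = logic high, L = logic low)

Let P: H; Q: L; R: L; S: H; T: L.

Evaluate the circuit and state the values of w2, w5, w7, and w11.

w1 = Q NAND S = L NAND H = H
w2 = P OR R = H OR L = H
w5 = Q NAND w1 = L NAND H = H
w7 = w5 NAND S = H NAND H = L
w11 = w7 NAND R = L NAND L = H

w2 = H; w5 = H; w7 = L; w11 = H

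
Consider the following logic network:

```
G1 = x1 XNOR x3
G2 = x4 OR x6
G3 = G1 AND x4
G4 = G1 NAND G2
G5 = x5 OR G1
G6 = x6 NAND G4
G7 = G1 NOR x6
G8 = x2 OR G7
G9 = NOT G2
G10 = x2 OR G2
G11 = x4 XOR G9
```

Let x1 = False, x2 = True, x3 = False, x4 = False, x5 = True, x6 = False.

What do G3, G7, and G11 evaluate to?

G3 = False, G7 = False, G11 = True

G1 = x1 XNOR x3 = False XNOR False = True
G2 = x4 OR x6 = False OR False = False
G3 = G1 AND x4 = True AND False = False
G7 = G1 NOR x6 = True NOR False = False
G9 = NOT G2 = NOT False = True
G11 = x4 XOR G9 = False XOR True = True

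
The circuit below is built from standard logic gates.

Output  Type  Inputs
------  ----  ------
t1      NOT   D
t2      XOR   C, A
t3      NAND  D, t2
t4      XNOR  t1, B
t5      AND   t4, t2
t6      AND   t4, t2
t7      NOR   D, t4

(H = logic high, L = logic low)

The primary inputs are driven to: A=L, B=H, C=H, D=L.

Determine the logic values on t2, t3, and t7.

t1 = NOT D = NOT L = H
t2 = C XOR A = H XOR L = H
t3 = D NAND t2 = L NAND H = H
t4 = t1 XNOR B = H XNOR H = H
t7 = D NOR t4 = L NOR H = L

t2 = H  t3 = H  t7 = L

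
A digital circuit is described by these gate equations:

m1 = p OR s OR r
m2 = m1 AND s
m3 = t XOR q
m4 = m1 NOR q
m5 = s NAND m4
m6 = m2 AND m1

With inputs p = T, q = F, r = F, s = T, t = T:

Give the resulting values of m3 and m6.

m1 = p OR s OR r = T OR T OR F = T
m2 = m1 AND s = T AND T = T
m3 = t XOR q = T XOR F = T
m6 = m2 AND m1 = T AND T = T

m3 = T, m6 = T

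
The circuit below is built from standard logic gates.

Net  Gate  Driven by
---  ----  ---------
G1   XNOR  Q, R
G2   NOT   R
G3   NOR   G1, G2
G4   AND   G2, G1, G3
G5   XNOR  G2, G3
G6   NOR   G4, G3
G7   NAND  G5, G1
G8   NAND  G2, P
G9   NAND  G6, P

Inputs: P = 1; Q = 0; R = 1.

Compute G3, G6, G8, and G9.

G1 = Q XNOR R = 0 XNOR 1 = 0
G2 = NOT R = NOT 1 = 0
G3 = G1 NOR G2 = 0 NOR 0 = 1
G4 = G2 AND G1 AND G3 = 0 AND 0 AND 1 = 0
G6 = G4 NOR G3 = 0 NOR 1 = 0
G8 = G2 NAND P = 0 NAND 1 = 1
G9 = G6 NAND P = 0 NAND 1 = 1

G3 = 1  G6 = 0  G8 = 1  G9 = 1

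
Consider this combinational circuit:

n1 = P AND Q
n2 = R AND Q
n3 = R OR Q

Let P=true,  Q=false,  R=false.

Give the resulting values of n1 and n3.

n1 = P AND Q = true AND false = false
n3 = R OR Q = false OR false = false

n1 = false  n3 = false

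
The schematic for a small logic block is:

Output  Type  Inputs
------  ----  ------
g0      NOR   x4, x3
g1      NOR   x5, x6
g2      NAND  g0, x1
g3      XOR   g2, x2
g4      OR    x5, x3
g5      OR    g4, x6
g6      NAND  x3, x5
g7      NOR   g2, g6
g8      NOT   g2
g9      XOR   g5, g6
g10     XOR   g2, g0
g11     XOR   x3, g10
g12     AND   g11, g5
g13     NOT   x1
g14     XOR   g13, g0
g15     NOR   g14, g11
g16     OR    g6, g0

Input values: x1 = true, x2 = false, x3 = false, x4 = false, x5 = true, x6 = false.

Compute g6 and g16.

g6 = true, g16 = true

g0 = x4 NOR x3 = false NOR false = true
g6 = x3 NAND x5 = false NAND true = true
g16 = g6 OR g0 = true OR true = true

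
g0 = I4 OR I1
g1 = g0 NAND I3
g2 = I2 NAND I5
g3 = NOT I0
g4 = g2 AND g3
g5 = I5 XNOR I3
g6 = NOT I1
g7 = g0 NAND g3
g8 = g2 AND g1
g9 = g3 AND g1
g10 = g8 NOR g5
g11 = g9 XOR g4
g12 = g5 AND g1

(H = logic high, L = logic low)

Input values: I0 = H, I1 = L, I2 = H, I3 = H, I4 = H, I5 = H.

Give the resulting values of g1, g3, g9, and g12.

g0 = I4 OR I1 = H OR L = H
g1 = g0 NAND I3 = H NAND H = L
g3 = NOT I0 = NOT H = L
g5 = I5 XNOR I3 = H XNOR H = H
g9 = g3 AND g1 = L AND L = L
g12 = g5 AND g1 = H AND L = L

g1 = L, g3 = L, g9 = L, g12 = L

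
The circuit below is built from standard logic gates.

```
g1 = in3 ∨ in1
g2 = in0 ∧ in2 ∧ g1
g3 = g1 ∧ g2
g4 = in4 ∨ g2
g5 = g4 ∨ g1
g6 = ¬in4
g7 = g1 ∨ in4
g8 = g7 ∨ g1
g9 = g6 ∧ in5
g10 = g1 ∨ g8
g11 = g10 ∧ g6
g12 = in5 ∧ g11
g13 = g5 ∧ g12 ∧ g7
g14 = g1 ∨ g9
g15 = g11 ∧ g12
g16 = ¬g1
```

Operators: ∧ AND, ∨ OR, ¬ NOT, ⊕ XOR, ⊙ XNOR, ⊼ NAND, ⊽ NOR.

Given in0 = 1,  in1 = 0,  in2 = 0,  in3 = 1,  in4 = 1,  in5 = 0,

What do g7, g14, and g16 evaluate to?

g1 = in3 OR in1 = 1 OR 0 = 1
g6 = NOT in4 = NOT 1 = 0
g7 = g1 OR in4 = 1 OR 1 = 1
g9 = g6 AND in5 = 0 AND 0 = 0
g14 = g1 OR g9 = 1 OR 0 = 1
g16 = NOT g1 = NOT 1 = 0

g7 = 1; g14 = 1; g16 = 0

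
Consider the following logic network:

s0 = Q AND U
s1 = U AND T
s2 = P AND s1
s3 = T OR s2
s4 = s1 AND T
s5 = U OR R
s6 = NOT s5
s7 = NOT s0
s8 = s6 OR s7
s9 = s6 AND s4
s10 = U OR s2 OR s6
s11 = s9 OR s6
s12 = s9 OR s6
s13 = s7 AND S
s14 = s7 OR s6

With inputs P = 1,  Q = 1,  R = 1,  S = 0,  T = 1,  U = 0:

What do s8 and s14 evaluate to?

s0 = Q AND U = 1 AND 0 = 0
s5 = U OR R = 0 OR 1 = 1
s6 = NOT s5 = NOT 1 = 0
s7 = NOT s0 = NOT 0 = 1
s8 = s6 OR s7 = 0 OR 1 = 1
s14 = s7 OR s6 = 1 OR 0 = 1

s8 = 1, s14 = 1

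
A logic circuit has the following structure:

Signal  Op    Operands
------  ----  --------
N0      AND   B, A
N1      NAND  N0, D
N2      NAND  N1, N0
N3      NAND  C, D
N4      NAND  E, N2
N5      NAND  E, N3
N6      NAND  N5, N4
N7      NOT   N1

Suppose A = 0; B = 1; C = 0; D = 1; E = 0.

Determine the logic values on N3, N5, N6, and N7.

N3 = 1, N5 = 1, N6 = 0, N7 = 0

N0 = B AND A = 1 AND 0 = 0
N1 = N0 NAND D = 0 NAND 1 = 1
N2 = N1 NAND N0 = 1 NAND 0 = 1
N3 = C NAND D = 0 NAND 1 = 1
N4 = E NAND N2 = 0 NAND 1 = 1
N5 = E NAND N3 = 0 NAND 1 = 1
N6 = N5 NAND N4 = 1 NAND 1 = 0
N7 = NOT N1 = NOT 1 = 0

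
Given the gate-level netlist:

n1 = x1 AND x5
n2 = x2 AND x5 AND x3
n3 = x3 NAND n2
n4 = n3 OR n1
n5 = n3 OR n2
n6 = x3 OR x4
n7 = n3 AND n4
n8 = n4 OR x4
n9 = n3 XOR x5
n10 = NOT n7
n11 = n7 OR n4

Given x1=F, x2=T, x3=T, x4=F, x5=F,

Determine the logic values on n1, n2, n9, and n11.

n1 = F, n2 = F, n9 = T, n11 = T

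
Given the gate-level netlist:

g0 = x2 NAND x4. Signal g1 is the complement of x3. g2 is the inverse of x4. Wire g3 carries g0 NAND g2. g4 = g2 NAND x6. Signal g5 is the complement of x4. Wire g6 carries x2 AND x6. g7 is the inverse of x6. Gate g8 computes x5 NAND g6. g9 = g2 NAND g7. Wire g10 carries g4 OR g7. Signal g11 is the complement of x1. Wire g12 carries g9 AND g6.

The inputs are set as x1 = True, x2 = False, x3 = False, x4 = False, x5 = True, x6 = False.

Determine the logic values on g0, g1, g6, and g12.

g0 = x2 NAND x4 = False NAND False = True
g1 = NOT x3 = NOT False = True
g2 = NOT x4 = NOT False = True
g6 = x2 AND x6 = False AND False = False
g7 = NOT x6 = NOT False = True
g9 = g2 NAND g7 = True NAND True = False
g12 = g9 AND g6 = False AND False = False

g0 = True, g1 = True, g6 = False, g12 = False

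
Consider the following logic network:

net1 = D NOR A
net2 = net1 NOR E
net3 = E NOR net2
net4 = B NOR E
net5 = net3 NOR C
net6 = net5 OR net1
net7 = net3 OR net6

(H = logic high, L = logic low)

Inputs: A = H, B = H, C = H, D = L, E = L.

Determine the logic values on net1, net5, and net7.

net1 = L, net5 = L, net7 = L

net1 = D NOR A = L NOR H = L
net2 = net1 NOR E = L NOR L = H
net3 = E NOR net2 = L NOR H = L
net5 = net3 NOR C = L NOR H = L
net6 = net5 OR net1 = L OR L = L
net7 = net3 OR net6 = L OR L = L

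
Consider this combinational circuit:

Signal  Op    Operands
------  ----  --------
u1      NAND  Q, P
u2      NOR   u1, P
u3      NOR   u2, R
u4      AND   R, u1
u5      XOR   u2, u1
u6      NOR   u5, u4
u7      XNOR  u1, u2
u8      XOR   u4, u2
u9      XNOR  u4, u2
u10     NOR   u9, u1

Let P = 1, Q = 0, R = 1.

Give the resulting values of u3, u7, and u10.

u3 = 0; u7 = 0; u10 = 0

u1 = Q NAND P = 0 NAND 1 = 1
u2 = u1 NOR P = 1 NOR 1 = 0
u3 = u2 NOR R = 0 NOR 1 = 0
u4 = R AND u1 = 1 AND 1 = 1
u7 = u1 XNOR u2 = 1 XNOR 0 = 0
u9 = u4 XNOR u2 = 1 XNOR 0 = 0
u10 = u9 NOR u1 = 0 NOR 1 = 0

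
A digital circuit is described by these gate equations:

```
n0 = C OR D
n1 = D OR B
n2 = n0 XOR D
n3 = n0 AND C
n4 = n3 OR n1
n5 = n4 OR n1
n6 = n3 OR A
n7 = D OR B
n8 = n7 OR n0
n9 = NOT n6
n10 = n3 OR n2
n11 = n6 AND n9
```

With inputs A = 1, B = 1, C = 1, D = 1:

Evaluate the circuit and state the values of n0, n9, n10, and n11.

n0 = C OR D = 1 OR 1 = 1
n2 = n0 XOR D = 1 XOR 1 = 0
n3 = n0 AND C = 1 AND 1 = 1
n6 = n3 OR A = 1 OR 1 = 1
n9 = NOT n6 = NOT 1 = 0
n10 = n3 OR n2 = 1 OR 0 = 1
n11 = n6 AND n9 = 1 AND 0 = 0

n0 = 1, n9 = 0, n10 = 1, n11 = 0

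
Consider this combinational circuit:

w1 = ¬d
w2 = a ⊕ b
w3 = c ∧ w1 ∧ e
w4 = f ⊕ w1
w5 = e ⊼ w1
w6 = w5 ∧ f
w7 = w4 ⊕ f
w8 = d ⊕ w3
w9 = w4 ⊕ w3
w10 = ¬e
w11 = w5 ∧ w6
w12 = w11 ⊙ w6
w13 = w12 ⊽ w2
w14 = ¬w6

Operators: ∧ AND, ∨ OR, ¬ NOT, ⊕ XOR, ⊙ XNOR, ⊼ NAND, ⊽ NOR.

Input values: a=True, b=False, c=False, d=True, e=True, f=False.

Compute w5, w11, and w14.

w5 = True  w11 = False  w14 = True

w1 = NOT d = NOT True = False
w5 = e NAND w1 = True NAND False = True
w6 = w5 AND f = True AND False = False
w11 = w5 AND w6 = True AND False = False
w14 = NOT w6 = NOT False = True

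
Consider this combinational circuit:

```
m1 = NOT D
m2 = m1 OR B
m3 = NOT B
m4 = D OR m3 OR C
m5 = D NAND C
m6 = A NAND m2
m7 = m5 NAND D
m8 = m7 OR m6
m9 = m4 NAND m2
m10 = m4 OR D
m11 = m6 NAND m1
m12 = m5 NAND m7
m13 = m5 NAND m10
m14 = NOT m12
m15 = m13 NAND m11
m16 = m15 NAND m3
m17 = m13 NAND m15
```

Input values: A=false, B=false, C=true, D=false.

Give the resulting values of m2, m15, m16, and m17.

m1 = NOT D = NOT false = true
m2 = m1 OR B = true OR false = true
m3 = NOT B = NOT false = true
m4 = D OR m3 OR C = false OR true OR true = true
m5 = D NAND C = false NAND true = true
m6 = A NAND m2 = false NAND true = true
m10 = m4 OR D = true OR false = true
m11 = m6 NAND m1 = true NAND true = false
m13 = m5 NAND m10 = true NAND true = false
m15 = m13 NAND m11 = false NAND false = true
m16 = m15 NAND m3 = true NAND true = false
m17 = m13 NAND m15 = false NAND true = true

m2 = true, m15 = true, m16 = false, m17 = true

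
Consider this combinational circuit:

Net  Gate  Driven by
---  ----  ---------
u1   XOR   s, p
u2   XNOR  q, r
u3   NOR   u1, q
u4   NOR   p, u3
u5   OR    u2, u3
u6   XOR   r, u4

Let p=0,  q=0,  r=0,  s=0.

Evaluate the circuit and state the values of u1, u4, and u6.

u1 = s XOR p = 0 XOR 0 = 0
u3 = u1 NOR q = 0 NOR 0 = 1
u4 = p NOR u3 = 0 NOR 1 = 0
u6 = r XOR u4 = 0 XOR 0 = 0

u1 = 0, u4 = 0, u6 = 0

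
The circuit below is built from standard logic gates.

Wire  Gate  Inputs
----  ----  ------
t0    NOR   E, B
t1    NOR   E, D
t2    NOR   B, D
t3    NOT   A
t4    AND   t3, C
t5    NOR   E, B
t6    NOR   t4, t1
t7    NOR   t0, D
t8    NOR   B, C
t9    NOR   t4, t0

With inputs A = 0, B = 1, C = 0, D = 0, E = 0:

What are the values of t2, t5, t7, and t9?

t2 = 0, t5 = 0, t7 = 1, t9 = 1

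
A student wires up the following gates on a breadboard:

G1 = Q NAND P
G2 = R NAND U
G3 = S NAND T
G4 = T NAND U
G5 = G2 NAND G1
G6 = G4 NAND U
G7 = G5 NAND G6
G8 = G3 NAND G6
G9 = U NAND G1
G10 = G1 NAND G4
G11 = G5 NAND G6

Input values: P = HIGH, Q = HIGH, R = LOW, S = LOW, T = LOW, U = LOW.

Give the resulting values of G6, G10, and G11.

G6 = HIGH; G10 = HIGH; G11 = LOW

G1 = Q NAND P = HIGH NAND HIGH = LOW
G2 = R NAND U = LOW NAND LOW = HIGH
G4 = T NAND U = LOW NAND LOW = HIGH
G5 = G2 NAND G1 = HIGH NAND LOW = HIGH
G6 = G4 NAND U = HIGH NAND LOW = HIGH
G10 = G1 NAND G4 = LOW NAND HIGH = HIGH
G11 = G5 NAND G6 = HIGH NAND HIGH = LOW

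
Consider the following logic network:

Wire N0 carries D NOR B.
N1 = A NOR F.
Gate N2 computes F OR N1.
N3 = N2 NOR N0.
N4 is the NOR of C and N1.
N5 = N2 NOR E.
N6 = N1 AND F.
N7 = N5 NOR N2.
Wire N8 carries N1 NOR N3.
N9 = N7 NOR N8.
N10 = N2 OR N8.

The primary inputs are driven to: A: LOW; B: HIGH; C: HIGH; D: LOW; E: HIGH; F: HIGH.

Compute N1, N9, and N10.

N1 = LOW; N9 = LOW; N10 = HIGH

N0 = D NOR B = LOW NOR HIGH = LOW
N1 = A NOR F = LOW NOR HIGH = LOW
N2 = F OR N1 = HIGH OR LOW = HIGH
N3 = N2 NOR N0 = HIGH NOR LOW = LOW
N5 = N2 NOR E = HIGH NOR HIGH = LOW
N7 = N5 NOR N2 = LOW NOR HIGH = LOW
N8 = N1 NOR N3 = LOW NOR LOW = HIGH
N9 = N7 NOR N8 = LOW NOR HIGH = LOW
N10 = N2 OR N8 = HIGH OR HIGH = HIGH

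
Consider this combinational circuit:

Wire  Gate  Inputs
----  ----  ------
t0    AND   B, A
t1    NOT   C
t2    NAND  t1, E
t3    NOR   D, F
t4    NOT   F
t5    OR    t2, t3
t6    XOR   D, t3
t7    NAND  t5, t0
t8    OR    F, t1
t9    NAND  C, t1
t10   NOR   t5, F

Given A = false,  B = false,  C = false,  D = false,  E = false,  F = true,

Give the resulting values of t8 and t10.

t8 = true; t10 = false

t1 = NOT C = NOT false = true
t2 = t1 NAND E = true NAND false = true
t3 = D NOR F = false NOR true = false
t5 = t2 OR t3 = true OR false = true
t8 = F OR t1 = true OR true = true
t10 = t5 NOR F = true NOR true = false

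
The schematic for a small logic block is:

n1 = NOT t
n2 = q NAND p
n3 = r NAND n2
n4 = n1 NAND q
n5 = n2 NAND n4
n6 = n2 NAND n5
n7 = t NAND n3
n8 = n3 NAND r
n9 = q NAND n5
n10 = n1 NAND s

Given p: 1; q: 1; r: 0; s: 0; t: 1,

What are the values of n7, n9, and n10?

n7 = 0, n9 = 0, n10 = 1

n1 = NOT t = NOT 1 = 0
n2 = q NAND p = 1 NAND 1 = 0
n3 = r NAND n2 = 0 NAND 0 = 1
n4 = n1 NAND q = 0 NAND 1 = 1
n5 = n2 NAND n4 = 0 NAND 1 = 1
n7 = t NAND n3 = 1 NAND 1 = 0
n9 = q NAND n5 = 1 NAND 1 = 0
n10 = n1 NAND s = 0 NAND 0 = 1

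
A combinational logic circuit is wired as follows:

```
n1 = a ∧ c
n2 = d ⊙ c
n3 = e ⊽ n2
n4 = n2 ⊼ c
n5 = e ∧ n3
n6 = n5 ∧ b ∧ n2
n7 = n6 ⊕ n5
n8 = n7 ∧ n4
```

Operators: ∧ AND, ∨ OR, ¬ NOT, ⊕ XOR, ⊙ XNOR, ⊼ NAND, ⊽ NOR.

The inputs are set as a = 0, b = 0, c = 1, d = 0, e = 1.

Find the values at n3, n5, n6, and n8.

n2 = d XNOR c = 0 XNOR 1 = 0
n3 = e NOR n2 = 1 NOR 0 = 0
n4 = n2 NAND c = 0 NAND 1 = 1
n5 = e AND n3 = 1 AND 0 = 0
n6 = n5 AND b AND n2 = 0 AND 0 AND 0 = 0
n7 = n6 XOR n5 = 0 XOR 0 = 0
n8 = n7 AND n4 = 0 AND 1 = 0

n3 = 0, n5 = 0, n6 = 0, n8 = 0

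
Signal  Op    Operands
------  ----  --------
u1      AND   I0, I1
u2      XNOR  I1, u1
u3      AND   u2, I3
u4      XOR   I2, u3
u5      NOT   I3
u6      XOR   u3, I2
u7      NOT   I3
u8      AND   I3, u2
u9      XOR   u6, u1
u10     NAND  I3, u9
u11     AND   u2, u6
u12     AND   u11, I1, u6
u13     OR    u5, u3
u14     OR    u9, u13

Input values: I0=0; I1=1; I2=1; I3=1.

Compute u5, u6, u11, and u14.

u5 = 0  u6 = 1  u11 = 0  u14 = 1

u1 = I0 AND I1 = 0 AND 1 = 0
u2 = I1 XNOR u1 = 1 XNOR 0 = 0
u3 = u2 AND I3 = 0 AND 1 = 0
u5 = NOT I3 = NOT 1 = 0
u6 = u3 XOR I2 = 0 XOR 1 = 1
u9 = u6 XOR u1 = 1 XOR 0 = 1
u11 = u2 AND u6 = 0 AND 1 = 0
u13 = u5 OR u3 = 0 OR 0 = 0
u14 = u9 OR u13 = 1 OR 0 = 1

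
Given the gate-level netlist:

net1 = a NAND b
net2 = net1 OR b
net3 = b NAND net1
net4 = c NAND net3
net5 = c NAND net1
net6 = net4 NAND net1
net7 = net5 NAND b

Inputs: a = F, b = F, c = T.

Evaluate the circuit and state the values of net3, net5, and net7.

net1 = a NAND b = F NAND F = T
net3 = b NAND net1 = F NAND T = T
net5 = c NAND net1 = T NAND T = F
net7 = net5 NAND b = F NAND F = T

net3 = T  net5 = F  net7 = T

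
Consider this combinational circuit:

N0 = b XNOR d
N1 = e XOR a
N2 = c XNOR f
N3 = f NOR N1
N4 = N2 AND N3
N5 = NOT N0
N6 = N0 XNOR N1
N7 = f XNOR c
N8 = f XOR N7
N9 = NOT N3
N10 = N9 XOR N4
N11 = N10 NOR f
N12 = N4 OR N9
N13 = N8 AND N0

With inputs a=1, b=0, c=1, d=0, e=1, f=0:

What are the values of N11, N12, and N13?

N11 = 1; N12 = 0; N13 = 0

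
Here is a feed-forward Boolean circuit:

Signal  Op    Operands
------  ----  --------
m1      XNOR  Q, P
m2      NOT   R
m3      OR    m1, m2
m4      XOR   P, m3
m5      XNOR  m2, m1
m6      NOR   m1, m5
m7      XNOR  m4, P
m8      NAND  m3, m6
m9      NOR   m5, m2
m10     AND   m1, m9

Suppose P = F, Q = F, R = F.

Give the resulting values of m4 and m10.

m4 = T, m10 = F

m1 = Q XNOR P = F XNOR F = T
m2 = NOT R = NOT F = T
m3 = m1 OR m2 = T OR T = T
m4 = P XOR m3 = F XOR T = T
m5 = m2 XNOR m1 = T XNOR T = T
m9 = m5 NOR m2 = T NOR T = F
m10 = m1 AND m9 = T AND F = F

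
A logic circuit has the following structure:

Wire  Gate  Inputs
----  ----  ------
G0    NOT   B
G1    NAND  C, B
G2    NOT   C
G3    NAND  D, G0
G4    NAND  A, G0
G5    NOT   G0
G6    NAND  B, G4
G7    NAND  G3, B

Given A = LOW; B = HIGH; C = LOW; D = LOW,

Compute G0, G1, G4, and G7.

G0 = LOW, G1 = HIGH, G4 = HIGH, G7 = LOW

G0 = NOT B = NOT HIGH = LOW
G1 = C NAND B = LOW NAND HIGH = HIGH
G3 = D NAND G0 = LOW NAND LOW = HIGH
G4 = A NAND G0 = LOW NAND LOW = HIGH
G7 = G3 NAND B = HIGH NAND HIGH = LOW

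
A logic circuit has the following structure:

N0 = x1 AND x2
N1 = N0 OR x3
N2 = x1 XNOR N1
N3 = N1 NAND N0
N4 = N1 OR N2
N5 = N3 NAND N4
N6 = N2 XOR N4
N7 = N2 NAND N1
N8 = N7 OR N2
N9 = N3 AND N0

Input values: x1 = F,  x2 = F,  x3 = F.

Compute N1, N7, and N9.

N0 = x1 AND x2 = F AND F = F
N1 = N0 OR x3 = F OR F = F
N2 = x1 XNOR N1 = F XNOR F = T
N3 = N1 NAND N0 = F NAND F = T
N7 = N2 NAND N1 = T NAND F = T
N9 = N3 AND N0 = T AND F = F

N1 = F, N7 = T, N9 = F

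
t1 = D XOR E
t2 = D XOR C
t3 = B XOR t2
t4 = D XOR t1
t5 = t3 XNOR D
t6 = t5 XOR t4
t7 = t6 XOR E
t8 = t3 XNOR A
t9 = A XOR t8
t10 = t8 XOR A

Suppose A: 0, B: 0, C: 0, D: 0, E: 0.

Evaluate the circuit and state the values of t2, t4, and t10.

t2 = 0; t4 = 0; t10 = 1

t1 = D XOR E = 0 XOR 0 = 0
t2 = D XOR C = 0 XOR 0 = 0
t3 = B XOR t2 = 0 XOR 0 = 0
t4 = D XOR t1 = 0 XOR 0 = 0
t8 = t3 XNOR A = 0 XNOR 0 = 1
t10 = t8 XOR A = 1 XOR 0 = 1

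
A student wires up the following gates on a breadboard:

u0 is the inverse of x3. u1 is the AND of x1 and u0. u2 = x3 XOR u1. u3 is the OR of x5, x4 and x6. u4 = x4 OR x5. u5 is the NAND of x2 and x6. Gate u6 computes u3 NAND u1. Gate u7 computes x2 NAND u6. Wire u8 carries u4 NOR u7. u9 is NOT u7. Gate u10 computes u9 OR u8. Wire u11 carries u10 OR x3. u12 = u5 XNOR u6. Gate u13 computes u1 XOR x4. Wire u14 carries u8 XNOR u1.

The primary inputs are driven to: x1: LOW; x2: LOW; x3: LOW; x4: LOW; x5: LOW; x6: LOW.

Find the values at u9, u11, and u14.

u0 = NOT x3 = NOT LOW = HIGH
u1 = x1 AND u0 = LOW AND HIGH = LOW
u3 = x5 OR x4 OR x6 = LOW OR LOW OR LOW = LOW
u4 = x4 OR x5 = LOW OR LOW = LOW
u6 = u3 NAND u1 = LOW NAND LOW = HIGH
u7 = x2 NAND u6 = LOW NAND HIGH = HIGH
u8 = u4 NOR u7 = LOW NOR HIGH = LOW
u9 = NOT u7 = NOT HIGH = LOW
u10 = u9 OR u8 = LOW OR LOW = LOW
u11 = u10 OR x3 = LOW OR LOW = LOW
u14 = u8 XNOR u1 = LOW XNOR LOW = HIGH

u9 = LOW, u11 = LOW, u14 = HIGH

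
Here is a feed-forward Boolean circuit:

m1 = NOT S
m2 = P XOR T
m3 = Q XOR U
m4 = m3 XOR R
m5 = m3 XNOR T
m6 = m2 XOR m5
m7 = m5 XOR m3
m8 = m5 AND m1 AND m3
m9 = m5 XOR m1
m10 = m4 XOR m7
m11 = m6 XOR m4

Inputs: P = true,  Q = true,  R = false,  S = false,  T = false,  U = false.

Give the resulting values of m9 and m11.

m1 = NOT S = NOT false = true
m2 = P XOR T = true XOR false = true
m3 = Q XOR U = true XOR false = true
m4 = m3 XOR R = true XOR false = true
m5 = m3 XNOR T = true XNOR false = false
m6 = m2 XOR m5 = true XOR false = true
m9 = m5 XOR m1 = false XOR true = true
m11 = m6 XOR m4 = true XOR true = false

m9 = true, m11 = false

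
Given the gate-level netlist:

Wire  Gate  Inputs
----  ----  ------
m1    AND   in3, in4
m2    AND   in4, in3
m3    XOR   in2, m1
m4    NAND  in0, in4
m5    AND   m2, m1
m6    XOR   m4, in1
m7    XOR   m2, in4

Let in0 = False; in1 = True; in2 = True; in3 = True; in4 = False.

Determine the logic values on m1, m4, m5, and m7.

m1 = False, m4 = True, m5 = False, m7 = False

m1 = in3 AND in4 = True AND False = False
m2 = in4 AND in3 = False AND True = False
m4 = in0 NAND in4 = False NAND False = True
m5 = m2 AND m1 = False AND False = False
m7 = m2 XOR in4 = False XOR False = False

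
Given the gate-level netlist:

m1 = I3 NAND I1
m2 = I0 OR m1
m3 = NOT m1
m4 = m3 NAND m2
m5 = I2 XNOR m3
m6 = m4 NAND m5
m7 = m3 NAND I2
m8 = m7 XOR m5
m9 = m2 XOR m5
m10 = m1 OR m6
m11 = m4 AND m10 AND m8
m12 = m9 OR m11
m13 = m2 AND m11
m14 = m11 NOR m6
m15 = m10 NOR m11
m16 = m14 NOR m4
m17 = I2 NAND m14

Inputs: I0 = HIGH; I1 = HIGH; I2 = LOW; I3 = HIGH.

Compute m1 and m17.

m1 = I3 NAND I1 = HIGH NAND HIGH = LOW
m2 = I0 OR m1 = HIGH OR LOW = HIGH
m3 = NOT m1 = NOT LOW = HIGH
m4 = m3 NAND m2 = HIGH NAND HIGH = LOW
m5 = I2 XNOR m3 = LOW XNOR HIGH = LOW
m6 = m4 NAND m5 = LOW NAND LOW = HIGH
m7 = m3 NAND I2 = HIGH NAND LOW = HIGH
m8 = m7 XOR m5 = HIGH XOR LOW = HIGH
m10 = m1 OR m6 = LOW OR HIGH = HIGH
m11 = m4 AND m10 AND m8 = LOW AND HIGH AND HIGH = LOW
m14 = m11 NOR m6 = LOW NOR HIGH = LOW
m17 = I2 NAND m14 = LOW NAND LOW = HIGH

m1 = LOW, m17 = HIGH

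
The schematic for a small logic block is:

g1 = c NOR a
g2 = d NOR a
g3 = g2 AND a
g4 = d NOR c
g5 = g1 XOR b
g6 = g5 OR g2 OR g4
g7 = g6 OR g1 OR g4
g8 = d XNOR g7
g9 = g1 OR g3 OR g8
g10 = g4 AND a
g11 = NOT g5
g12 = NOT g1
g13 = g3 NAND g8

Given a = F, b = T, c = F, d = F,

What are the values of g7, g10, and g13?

g1 = c NOR a = F NOR F = T
g2 = d NOR a = F NOR F = T
g3 = g2 AND a = T AND F = F
g4 = d NOR c = F NOR F = T
g5 = g1 XOR b = T XOR T = F
g6 = g5 OR g2 OR g4 = F OR T OR T = T
g7 = g6 OR g1 OR g4 = T OR T OR T = T
g8 = d XNOR g7 = F XNOR T = F
g10 = g4 AND a = T AND F = F
g13 = g3 NAND g8 = F NAND F = T

g7 = T; g10 = F; g13 = T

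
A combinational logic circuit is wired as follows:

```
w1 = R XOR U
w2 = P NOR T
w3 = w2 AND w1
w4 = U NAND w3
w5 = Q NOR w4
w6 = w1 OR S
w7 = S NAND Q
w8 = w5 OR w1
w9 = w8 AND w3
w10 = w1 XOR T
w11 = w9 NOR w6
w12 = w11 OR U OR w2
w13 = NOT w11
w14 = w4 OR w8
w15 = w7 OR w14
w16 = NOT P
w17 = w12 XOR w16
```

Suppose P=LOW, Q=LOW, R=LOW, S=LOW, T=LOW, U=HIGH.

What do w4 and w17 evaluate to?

w4 = LOW  w17 = LOW

w1 = R XOR U = LOW XOR HIGH = HIGH
w2 = P NOR T = LOW NOR LOW = HIGH
w3 = w2 AND w1 = HIGH AND HIGH = HIGH
w4 = U NAND w3 = HIGH NAND HIGH = LOW
w5 = Q NOR w4 = LOW NOR LOW = HIGH
w6 = w1 OR S = HIGH OR LOW = HIGH
w8 = w5 OR w1 = HIGH OR HIGH = HIGH
w9 = w8 AND w3 = HIGH AND HIGH = HIGH
w11 = w9 NOR w6 = HIGH NOR HIGH = LOW
w12 = w11 OR U OR w2 = LOW OR HIGH OR HIGH = HIGH
w16 = NOT P = NOT LOW = HIGH
w17 = w12 XOR w16 = HIGH XOR HIGH = LOW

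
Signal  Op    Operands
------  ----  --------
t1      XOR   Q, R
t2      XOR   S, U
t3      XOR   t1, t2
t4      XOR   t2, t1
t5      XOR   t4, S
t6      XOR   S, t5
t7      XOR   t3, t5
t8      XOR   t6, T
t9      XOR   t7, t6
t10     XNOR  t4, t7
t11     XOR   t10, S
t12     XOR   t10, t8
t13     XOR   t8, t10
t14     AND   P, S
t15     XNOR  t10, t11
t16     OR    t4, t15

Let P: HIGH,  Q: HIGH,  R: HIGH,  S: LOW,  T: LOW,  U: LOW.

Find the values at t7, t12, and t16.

t7 = LOW, t12 = HIGH, t16 = HIGH

t1 = Q XOR R = HIGH XOR HIGH = LOW
t2 = S XOR U = LOW XOR LOW = LOW
t3 = t1 XOR t2 = LOW XOR LOW = LOW
t4 = t2 XOR t1 = LOW XOR LOW = LOW
t5 = t4 XOR S = LOW XOR LOW = LOW
t6 = S XOR t5 = LOW XOR LOW = LOW
t7 = t3 XOR t5 = LOW XOR LOW = LOW
t8 = t6 XOR T = LOW XOR LOW = LOW
t10 = t4 XNOR t7 = LOW XNOR LOW = HIGH
t11 = t10 XOR S = HIGH XOR LOW = HIGH
t12 = t10 XOR t8 = HIGH XOR LOW = HIGH
t15 = t10 XNOR t11 = HIGH XNOR HIGH = HIGH
t16 = t4 OR t15 = LOW OR HIGH = HIGH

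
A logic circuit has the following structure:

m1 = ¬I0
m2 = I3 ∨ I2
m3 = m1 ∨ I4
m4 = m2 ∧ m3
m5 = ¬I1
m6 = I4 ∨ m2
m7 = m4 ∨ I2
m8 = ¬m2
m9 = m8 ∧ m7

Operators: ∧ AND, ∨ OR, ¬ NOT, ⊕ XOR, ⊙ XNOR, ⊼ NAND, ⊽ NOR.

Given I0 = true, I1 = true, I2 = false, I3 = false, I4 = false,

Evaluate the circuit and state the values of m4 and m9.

m1 = NOT I0 = NOT true = false
m2 = I3 OR I2 = false OR false = false
m3 = m1 OR I4 = false OR false = false
m4 = m2 AND m3 = false AND false = false
m7 = m4 OR I2 = false OR false = false
m8 = NOT m2 = NOT false = true
m9 = m8 AND m7 = true AND false = false

m4 = false, m9 = false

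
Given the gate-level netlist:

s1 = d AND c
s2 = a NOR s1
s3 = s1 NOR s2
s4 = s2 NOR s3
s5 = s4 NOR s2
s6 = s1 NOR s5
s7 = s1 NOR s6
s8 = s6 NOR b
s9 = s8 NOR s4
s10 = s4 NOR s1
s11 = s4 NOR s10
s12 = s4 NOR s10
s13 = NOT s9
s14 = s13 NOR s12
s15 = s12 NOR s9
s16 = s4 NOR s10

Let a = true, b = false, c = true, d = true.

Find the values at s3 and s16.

s3 = false; s16 = false

s1 = d AND c = true AND true = true
s2 = a NOR s1 = true NOR true = false
s3 = s1 NOR s2 = true NOR false = false
s4 = s2 NOR s3 = false NOR false = true
s10 = s4 NOR s1 = true NOR true = false
s16 = s4 NOR s10 = true NOR false = false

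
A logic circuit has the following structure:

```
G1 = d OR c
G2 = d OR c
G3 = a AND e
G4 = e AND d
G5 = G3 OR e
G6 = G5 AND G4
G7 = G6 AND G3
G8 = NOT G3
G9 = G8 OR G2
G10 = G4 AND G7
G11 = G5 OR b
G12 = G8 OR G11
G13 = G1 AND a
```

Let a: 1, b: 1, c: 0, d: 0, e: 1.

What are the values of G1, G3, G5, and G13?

G1 = d OR c = 0 OR 0 = 0
G3 = a AND e = 1 AND 1 = 1
G5 = G3 OR e = 1 OR 1 = 1
G13 = G1 AND a = 0 AND 1 = 0

G1 = 0, G3 = 1, G5 = 1, G13 = 0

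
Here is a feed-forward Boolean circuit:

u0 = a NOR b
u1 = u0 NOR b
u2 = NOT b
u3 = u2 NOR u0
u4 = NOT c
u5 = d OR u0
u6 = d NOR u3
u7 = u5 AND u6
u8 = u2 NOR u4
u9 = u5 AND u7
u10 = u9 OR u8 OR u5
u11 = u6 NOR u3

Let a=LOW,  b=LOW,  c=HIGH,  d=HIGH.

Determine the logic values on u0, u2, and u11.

u0 = a NOR b = LOW NOR LOW = HIGH
u2 = NOT b = NOT LOW = HIGH
u3 = u2 NOR u0 = HIGH NOR HIGH = LOW
u6 = d NOR u3 = HIGH NOR LOW = LOW
u11 = u6 NOR u3 = LOW NOR LOW = HIGH

u0 = HIGH; u2 = HIGH; u11 = HIGH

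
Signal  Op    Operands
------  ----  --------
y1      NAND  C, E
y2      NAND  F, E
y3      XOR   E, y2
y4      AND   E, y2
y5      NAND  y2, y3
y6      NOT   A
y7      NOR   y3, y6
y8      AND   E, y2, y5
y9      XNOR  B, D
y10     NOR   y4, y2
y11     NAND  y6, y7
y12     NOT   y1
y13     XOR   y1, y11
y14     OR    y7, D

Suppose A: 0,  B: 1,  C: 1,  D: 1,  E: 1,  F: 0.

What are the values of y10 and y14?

y10 = 0, y14 = 1

y2 = F NAND E = 0 NAND 1 = 1
y3 = E XOR y2 = 1 XOR 1 = 0
y4 = E AND y2 = 1 AND 1 = 1
y6 = NOT A = NOT 0 = 1
y7 = y3 NOR y6 = 0 NOR 1 = 0
y10 = y4 NOR y2 = 1 NOR 1 = 0
y14 = y7 OR D = 0 OR 1 = 1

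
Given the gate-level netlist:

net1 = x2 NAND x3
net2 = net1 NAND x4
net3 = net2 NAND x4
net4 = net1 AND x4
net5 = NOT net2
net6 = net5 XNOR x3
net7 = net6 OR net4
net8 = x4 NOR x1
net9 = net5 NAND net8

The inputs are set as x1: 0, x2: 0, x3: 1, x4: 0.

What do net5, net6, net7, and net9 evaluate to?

net5 = 0  net6 = 0  net7 = 0  net9 = 1

net1 = x2 NAND x3 = 0 NAND 1 = 1
net2 = net1 NAND x4 = 1 NAND 0 = 1
net4 = net1 AND x4 = 1 AND 0 = 0
net5 = NOT net2 = NOT 1 = 0
net6 = net5 XNOR x3 = 0 XNOR 1 = 0
net7 = net6 OR net4 = 0 OR 0 = 0
net8 = x4 NOR x1 = 0 NOR 0 = 1
net9 = net5 NAND net8 = 0 NAND 1 = 1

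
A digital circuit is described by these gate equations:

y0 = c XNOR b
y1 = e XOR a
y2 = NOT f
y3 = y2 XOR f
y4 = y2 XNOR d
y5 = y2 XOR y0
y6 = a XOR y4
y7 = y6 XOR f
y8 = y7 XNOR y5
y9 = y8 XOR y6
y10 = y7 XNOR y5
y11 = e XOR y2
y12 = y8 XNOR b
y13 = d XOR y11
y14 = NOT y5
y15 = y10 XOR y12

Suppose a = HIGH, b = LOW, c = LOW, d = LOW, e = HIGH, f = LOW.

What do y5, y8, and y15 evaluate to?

y5 = LOW, y8 = LOW, y15 = HIGH

y0 = c XNOR b = LOW XNOR LOW = HIGH
y2 = NOT f = NOT LOW = HIGH
y4 = y2 XNOR d = HIGH XNOR LOW = LOW
y5 = y2 XOR y0 = HIGH XOR HIGH = LOW
y6 = a XOR y4 = HIGH XOR LOW = HIGH
y7 = y6 XOR f = HIGH XOR LOW = HIGH
y8 = y7 XNOR y5 = HIGH XNOR LOW = LOW
y10 = y7 XNOR y5 = HIGH XNOR LOW = LOW
y12 = y8 XNOR b = LOW XNOR LOW = HIGH
y15 = y10 XOR y12 = LOW XOR HIGH = HIGH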